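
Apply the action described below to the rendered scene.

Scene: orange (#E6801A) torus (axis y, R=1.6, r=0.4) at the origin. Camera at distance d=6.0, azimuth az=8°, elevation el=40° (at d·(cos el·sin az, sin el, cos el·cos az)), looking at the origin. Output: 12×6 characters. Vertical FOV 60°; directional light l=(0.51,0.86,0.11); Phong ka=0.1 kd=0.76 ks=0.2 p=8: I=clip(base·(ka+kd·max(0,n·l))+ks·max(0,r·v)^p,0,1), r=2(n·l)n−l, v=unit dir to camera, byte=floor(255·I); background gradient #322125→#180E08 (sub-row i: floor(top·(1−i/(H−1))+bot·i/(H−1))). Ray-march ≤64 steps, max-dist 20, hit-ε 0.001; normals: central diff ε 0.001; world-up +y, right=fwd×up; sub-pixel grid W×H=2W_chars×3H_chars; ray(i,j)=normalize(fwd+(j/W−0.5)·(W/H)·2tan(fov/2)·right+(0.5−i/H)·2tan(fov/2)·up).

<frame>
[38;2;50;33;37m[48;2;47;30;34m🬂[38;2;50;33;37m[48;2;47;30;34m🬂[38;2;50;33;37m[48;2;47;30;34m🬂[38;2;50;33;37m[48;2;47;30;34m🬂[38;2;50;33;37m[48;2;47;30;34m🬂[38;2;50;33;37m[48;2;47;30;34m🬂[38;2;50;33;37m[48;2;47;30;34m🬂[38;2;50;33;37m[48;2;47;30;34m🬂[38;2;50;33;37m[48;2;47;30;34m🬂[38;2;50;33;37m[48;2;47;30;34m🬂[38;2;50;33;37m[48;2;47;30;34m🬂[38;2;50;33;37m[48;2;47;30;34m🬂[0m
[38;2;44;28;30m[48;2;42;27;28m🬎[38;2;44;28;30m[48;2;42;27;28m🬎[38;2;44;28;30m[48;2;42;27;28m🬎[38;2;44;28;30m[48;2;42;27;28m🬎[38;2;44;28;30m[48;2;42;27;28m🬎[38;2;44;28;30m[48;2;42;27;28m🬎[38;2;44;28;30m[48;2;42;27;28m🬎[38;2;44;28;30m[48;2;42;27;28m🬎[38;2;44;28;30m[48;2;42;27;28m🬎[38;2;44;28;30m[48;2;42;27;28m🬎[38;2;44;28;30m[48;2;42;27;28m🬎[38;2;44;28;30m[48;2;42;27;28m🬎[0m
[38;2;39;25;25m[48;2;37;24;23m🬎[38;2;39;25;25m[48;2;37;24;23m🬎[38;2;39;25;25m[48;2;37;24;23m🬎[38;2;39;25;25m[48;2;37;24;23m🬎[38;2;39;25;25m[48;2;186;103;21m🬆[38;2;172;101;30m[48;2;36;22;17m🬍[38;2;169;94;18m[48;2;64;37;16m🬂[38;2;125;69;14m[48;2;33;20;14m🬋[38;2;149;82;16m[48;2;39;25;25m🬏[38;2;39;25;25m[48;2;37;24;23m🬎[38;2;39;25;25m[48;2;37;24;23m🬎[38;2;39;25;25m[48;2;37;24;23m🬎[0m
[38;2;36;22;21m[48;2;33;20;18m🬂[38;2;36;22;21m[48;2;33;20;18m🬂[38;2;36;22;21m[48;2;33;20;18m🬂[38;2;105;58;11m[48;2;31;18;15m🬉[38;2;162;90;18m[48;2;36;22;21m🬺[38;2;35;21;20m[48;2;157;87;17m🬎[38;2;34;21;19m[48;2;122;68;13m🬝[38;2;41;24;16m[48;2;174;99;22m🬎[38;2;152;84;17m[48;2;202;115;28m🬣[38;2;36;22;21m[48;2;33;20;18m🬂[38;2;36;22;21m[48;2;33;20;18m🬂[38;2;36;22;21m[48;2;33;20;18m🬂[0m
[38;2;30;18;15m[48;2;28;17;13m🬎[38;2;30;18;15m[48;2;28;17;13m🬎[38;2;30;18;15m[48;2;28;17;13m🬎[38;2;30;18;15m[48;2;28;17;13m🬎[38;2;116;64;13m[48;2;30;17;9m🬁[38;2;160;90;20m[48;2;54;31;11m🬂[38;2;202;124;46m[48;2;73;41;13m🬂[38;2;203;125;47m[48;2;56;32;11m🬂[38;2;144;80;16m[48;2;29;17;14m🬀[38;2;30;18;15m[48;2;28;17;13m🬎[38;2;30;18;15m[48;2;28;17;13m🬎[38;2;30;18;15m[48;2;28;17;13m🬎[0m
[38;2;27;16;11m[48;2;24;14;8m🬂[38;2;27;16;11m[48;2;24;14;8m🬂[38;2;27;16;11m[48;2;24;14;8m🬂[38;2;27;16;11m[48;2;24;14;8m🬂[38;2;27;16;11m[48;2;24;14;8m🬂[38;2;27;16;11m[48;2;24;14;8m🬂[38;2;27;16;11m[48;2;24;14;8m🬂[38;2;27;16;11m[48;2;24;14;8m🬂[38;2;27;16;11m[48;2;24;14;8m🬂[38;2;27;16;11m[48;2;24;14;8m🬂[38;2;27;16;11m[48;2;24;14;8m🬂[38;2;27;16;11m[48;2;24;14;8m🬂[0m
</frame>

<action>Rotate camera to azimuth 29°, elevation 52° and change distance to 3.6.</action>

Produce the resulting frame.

<frame>
[38;2;50;33;37m[48;2;47;30;34m🬂[38;2;50;33;37m[48;2;47;30;34m🬂[38;2;50;33;37m[48;2;47;30;34m🬂[38;2;50;33;37m[48;2;47;30;34m🬂[38;2;50;33;37m[48;2;47;30;34m🬂[38;2;50;33;37m[48;2;47;30;34m🬂[38;2;50;33;37m[48;2;47;30;34m🬂[38;2;50;33;37m[48;2;47;30;34m🬂[38;2;50;33;37m[48;2;47;30;34m🬂[38;2;50;33;37m[48;2;47;30;34m🬂[38;2;50;33;37m[48;2;47;30;34m🬂[38;2;50;33;37m[48;2;47;30;34m🬂[0m
[38;2;44;28;30m[48;2;42;27;28m🬎[38;2;44;28;30m[48;2;42;27;28m🬎[38;2;44;28;30m[48;2;42;27;28m🬎[38;2;43;28;30m[48;2;181;100;20m🬝[38;2;44;28;30m[48;2;208;124;40m🬆[38;2;45;29;31m[48;2;188;108;28m🬂[38;2;45;29;31m[48;2;164;93;22m🬂[38;2;45;29;31m[48;2;155;86;17m🬂[38;2;44;28;30m[48;2;163;90;18m🬎[38;2;44;28;30m[48;2;42;27;28m🬎[38;2;44;28;30m[48;2;42;27;28m🬎[38;2;44;28;30m[48;2;42;27;28m🬎[0m
[38;2;39;25;25m[48;2;37;24;23m🬎[38;2;39;25;25m[48;2;37;24;23m🬎[38;2;55;32;17m[48;2;161;89;17m🬄[38;2;188;105;23m[48;2;129;72;14m🬝[38;2;150;84;17m[48;2;37;24;23m🬆[38;2;96;53;10m[48;2;38;24;20m🬀[38;2;23;12;2m[48;2;38;24;24m🬂[38;2;37;23;19m[48;2;61;33;6m🬺[38;2;110;61;12m[48;2;37;21;8m🬂[38;2;162;90;18m[48;2;101;56;11m🬨[38;2;175;97;19m[48;2;39;25;25m🬓[38;2;39;25;25m[48;2;37;24;23m🬎[0m
[38;2;36;22;21m[48;2;33;20;18m🬂[38;2;34;21;19m[48;2;111;61;12m▌[38;2;179;99;20m[48;2;171;95;19m🬉[38;2;153;85;17m[48;2;34;21;19m▌[38;2;36;22;21m[48;2;33;20;18m🬂[38;2;36;22;21m[48;2;33;20;18m🬂[38;2;36;22;21m[48;2;33;20;18m🬂[38;2;36;22;21m[48;2;33;20;18m🬂[38;2;36;22;21m[48;2;33;20;18m🬂[38;2;58;32;6m[48;2;131;72;14m▌[38;2;179;100;21m[48;2;195;108;21m🬕[38;2;36;22;21m[48;2;33;20;18m🬂[0m
[38;2;30;18;15m[48;2;28;17;13m🬎[38;2;107;59;11m[48;2;29;17;14m🬉[38;2;169;93;18m[48;2;147;81;16m🬨[38;2;118;65;13m[48;2;164;91;18m🬁[38;2;30;18;15m[48;2;132;73;14m🬊[38;2;36;21;13m[48;2;101;56;11m🬬[38;2;30;18;14m[48;2;46;25;5m🬝[38;2;30;18;15m[48;2;91;51;10m🬎[38;2;40;23;8m[48;2;134;74;15m🬆[38;2;142;78;15m[48;2;198;116;35m🬆[38;2;195;109;24m[48;2;28;17;13m🬝[38;2;30;18;15m[48;2;28;17;13m🬎[0m
[38;2;27;16;11m[48;2;24;14;8m🬂[38;2;27;16;11m[48;2;24;14;8m🬂[38;2;126;69;13m[48;2;24;14;8m🬊[38;2;163;91;18m[48;2;118;65;13m🬬[38;2;178;100;22m[48;2;168;93;19m🬩[38;2;153;85;16m[48;2;187;108;28m🬂[38;2;157;88;20m[48;2;205;124;43m🬆[38;2;155;86;17m[48;2;217;134;51m🬂[38;2;189;107;26m[48;2;228;144;60m🬮[38;2;197;113;30m[48;2;24;14;8m🬝[38;2;182;101;20m[48;2;25;14;9m🬀[38;2;27;16;11m[48;2;24;14;8m🬂[0m
</frame>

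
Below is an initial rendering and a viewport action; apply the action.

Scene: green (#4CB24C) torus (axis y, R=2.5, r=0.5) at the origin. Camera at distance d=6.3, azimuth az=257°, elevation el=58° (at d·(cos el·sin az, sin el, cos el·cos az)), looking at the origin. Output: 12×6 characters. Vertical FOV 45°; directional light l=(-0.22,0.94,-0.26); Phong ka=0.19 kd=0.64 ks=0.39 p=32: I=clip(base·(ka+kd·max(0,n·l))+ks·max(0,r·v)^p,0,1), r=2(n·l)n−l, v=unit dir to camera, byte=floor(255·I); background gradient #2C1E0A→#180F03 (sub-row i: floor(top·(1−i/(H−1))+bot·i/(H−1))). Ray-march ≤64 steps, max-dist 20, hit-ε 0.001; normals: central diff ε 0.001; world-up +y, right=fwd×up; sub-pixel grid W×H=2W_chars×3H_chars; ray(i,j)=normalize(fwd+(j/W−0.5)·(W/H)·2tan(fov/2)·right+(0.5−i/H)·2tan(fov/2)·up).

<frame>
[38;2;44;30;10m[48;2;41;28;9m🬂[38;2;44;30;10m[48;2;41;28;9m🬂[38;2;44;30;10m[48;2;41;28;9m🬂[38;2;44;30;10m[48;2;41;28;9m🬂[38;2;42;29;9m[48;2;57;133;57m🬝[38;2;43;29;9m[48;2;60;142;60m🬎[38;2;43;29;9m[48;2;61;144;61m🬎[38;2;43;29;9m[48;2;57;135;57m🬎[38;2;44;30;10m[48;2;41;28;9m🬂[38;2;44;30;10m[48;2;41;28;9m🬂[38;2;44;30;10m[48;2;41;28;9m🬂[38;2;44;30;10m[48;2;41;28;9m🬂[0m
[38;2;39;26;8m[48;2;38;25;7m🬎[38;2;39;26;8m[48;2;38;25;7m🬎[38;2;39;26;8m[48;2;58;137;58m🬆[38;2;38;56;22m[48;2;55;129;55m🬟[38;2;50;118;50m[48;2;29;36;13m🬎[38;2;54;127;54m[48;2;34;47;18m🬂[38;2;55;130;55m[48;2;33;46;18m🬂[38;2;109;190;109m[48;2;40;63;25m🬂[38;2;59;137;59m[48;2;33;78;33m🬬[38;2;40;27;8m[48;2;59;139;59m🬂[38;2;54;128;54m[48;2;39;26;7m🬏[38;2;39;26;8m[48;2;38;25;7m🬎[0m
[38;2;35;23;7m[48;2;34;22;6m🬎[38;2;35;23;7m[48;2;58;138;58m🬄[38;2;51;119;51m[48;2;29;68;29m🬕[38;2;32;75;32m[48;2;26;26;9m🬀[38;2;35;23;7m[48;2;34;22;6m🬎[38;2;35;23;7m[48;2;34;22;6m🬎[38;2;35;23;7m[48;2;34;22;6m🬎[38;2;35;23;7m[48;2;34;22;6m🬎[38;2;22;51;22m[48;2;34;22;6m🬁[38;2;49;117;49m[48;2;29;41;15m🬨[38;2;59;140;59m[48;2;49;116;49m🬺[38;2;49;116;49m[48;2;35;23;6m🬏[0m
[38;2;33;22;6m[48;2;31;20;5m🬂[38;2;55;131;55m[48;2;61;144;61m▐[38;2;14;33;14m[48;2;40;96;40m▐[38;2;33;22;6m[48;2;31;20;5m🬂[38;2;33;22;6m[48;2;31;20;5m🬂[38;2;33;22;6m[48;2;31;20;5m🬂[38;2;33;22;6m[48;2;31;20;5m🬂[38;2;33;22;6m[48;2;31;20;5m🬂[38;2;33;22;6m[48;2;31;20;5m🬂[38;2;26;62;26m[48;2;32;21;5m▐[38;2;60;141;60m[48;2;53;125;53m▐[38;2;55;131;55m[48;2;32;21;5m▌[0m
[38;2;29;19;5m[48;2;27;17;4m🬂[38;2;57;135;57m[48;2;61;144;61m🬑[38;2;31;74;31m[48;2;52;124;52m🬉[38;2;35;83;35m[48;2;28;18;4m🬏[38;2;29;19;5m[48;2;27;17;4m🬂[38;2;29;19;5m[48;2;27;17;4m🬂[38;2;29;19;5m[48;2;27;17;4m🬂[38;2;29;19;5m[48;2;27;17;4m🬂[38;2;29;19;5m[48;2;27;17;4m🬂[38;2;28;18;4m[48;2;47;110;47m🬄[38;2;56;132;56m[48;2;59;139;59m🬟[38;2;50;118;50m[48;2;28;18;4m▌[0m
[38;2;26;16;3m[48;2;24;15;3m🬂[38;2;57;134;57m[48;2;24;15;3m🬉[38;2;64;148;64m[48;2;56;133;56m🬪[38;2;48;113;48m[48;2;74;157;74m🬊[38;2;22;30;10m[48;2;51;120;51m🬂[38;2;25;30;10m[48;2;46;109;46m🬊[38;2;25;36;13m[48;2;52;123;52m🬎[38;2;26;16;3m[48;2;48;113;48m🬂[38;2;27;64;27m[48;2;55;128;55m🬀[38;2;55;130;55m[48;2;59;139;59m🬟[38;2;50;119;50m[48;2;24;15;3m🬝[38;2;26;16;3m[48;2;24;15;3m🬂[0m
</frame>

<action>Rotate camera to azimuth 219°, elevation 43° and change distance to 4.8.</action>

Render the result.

<frame>
[38;2;44;30;10m[48;2;41;28;9m🬂[38;2;44;30;10m[48;2;41;28;9m🬂[38;2;44;30;10m[48;2;41;28;9m🬂[38;2;44;30;10m[48;2;41;28;9m🬂[38;2;42;29;9m[48;2;58;136;58m🬝[38;2;43;29;9m[48;2;61;144;61m🬎[38;2;43;29;9m[48;2;62;145;62m🬎[38;2;43;29;9m[48;2;59;139;59m🬎[38;2;44;30;10m[48;2;41;28;9m🬂[38;2;44;30;10m[48;2;41;28;9m🬂[38;2;44;30;10m[48;2;41;28;9m🬂[38;2;44;30;10m[48;2;41;28;9m🬂[0m
[38;2;39;26;8m[48;2;38;25;7m🬎[38;2;39;26;8m[48;2;58;138;58m🬆[38;2;40;27;8m[48;2;55;131;55m🬀[38;2;57;135;57m[48;2;37;88;37m🬎[38;2;57;128;57m[48;2;20;49;20m🬎[38;2;93;170;93m[48;2;27;63;27m🬂[38;2;91;168;91m[48;2;26;61;26m🬂[38;2;79;159;79m[48;2;28;67;28m🬂[38;2;55;130;55m[48;2;29;68;29m🬎[38;2;58;136;58m[48;2;44;105;44m🬎[38;2;40;27;8m[48;2;57;135;57m🬂[38;2;60;141;60m[48;2;39;26;7m🬏[0m
[38;2;52;122;52m[48;2;58;138;58m🬟[38;2;50;118;50m[48;2;34;80;34m🬕[38;2;34;80;34m[48;2;20;29;11m🬆[38;2;16;39;16m[48;2;34;22;6m🬂[38;2;35;23;7m[48;2;34;22;6m🬎[38;2;35;23;7m[48;2;34;22;6m🬎[38;2;35;23;7m[48;2;34;22;6m🬎[38;2;35;23;7m[48;2;34;22;6m🬎[38;2;34;22;6m[48;2;14;33;14m🬺[38;2;32;75;32m[48;2;27;28;10m🬁[38;2;44;104;44m[48;2;22;53;22m🬊[38;2;56;132;56m[48;2;46;107;46m🬨[0m
[38;2;54;127;54m[48;2;45;106;45m▌[38;2;30;70;30m[48;2;25;24;8m▌[38;2;33;22;6m[48;2;31;20;5m🬂[38;2;33;22;6m[48;2;31;20;5m🬂[38;2;33;22;6m[48;2;31;20;5m🬂[38;2;33;22;6m[48;2;31;20;5m🬂[38;2;33;22;6m[48;2;31;20;5m🬂[38;2;33;22;6m[48;2;31;20;5m🬂[38;2;33;22;6m[48;2;31;20;5m🬂[38;2;33;22;6m[48;2;31;20;5m🬂[38;2;14;33;14m[48;2;31;20;5m🬁[38;2;44;105;44m[48;2;29;69;29m▐[0m
[38;2;47;110;47m[48;2;55;129;55m🬉[38;2;28;18;4m[48;2;35;82;35m🬉[38;2;29;19;5m[48;2;27;17;4m🬂[38;2;29;19;5m[48;2;27;17;4m🬂[38;2;29;19;5m[48;2;27;17;4m🬂[38;2;29;19;5m[48;2;27;17;4m🬂[38;2;29;19;5m[48;2;27;17;4m🬂[38;2;29;19;5m[48;2;27;17;4m🬂[38;2;29;19;5m[48;2;27;17;4m🬂[38;2;29;19;5m[48;2;27;17;4m🬂[38;2;28;18;4m[48;2;29;69;29m🬝[38;2;32;76;32m[48;2;47;112;47m🬄[0m
[38;2;57;133;57m[48;2;60;142;60m🬁[38;2;47;111;47m[48;2;56;132;56m🬂[38;2;27;42;16m[48;2;46;108;46m🬂[38;2;25;15;3m[48;2;40;95;40m🬎[38;2;25;58;25m[48;2;25;15;3m🬏[38;2;26;16;3m[48;2;24;15;3m🬂[38;2;26;16;3m[48;2;24;15;3m🬂[38;2;26;16;3m[48;2;24;15;3m🬂[38;2;25;15;3m[48;2;31;72;31m🬎[38;2;25;15;3m[48;2;42;101;42m🬆[38;2;28;67;28m[48;2;50;118;50m🬀[38;2;53;126;53m[48;2;59;139;59m🬄[0m
</frame>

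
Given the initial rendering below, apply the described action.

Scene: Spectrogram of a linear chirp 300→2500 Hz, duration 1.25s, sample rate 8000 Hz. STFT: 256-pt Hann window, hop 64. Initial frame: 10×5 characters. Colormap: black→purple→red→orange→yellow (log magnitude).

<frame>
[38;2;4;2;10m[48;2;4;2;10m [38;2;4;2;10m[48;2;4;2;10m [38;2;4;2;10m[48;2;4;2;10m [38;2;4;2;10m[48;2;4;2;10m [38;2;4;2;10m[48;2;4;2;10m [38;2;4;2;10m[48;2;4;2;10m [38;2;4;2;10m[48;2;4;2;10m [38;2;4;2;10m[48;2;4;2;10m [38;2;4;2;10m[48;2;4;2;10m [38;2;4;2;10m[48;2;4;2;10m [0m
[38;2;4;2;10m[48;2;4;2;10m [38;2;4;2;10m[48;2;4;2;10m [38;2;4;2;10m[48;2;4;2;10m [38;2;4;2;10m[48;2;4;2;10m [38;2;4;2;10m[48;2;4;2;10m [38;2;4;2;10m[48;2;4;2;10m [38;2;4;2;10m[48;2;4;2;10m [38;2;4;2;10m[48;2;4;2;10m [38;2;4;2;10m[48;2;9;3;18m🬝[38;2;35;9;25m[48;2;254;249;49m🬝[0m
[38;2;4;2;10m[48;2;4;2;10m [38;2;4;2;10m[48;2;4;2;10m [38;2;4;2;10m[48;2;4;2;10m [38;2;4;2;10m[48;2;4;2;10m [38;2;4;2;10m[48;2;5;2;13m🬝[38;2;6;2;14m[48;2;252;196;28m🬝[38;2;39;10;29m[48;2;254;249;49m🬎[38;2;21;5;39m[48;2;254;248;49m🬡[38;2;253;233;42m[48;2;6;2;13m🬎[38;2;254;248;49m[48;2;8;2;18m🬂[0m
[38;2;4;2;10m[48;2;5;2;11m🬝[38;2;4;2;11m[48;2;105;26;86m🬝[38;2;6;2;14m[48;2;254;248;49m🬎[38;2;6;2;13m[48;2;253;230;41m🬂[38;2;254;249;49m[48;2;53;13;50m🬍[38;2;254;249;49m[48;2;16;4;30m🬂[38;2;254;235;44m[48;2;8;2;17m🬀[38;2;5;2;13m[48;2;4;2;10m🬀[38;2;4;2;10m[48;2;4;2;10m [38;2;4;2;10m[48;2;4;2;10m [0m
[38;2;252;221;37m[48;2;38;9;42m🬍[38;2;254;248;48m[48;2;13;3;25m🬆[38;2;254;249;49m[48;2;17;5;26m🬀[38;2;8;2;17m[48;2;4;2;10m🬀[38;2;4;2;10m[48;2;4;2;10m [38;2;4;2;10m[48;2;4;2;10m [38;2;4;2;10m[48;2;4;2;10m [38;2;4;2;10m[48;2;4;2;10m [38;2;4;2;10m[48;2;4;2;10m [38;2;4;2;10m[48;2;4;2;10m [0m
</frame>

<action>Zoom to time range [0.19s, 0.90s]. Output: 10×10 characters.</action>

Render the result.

<frame>
[38;2;4;2;10m[48;2;4;2;10m [38;2;4;2;10m[48;2;4;2;10m [38;2;4;2;10m[48;2;4;2;10m [38;2;4;2;10m[48;2;4;2;10m [38;2;4;2;10m[48;2;4;2;10m [38;2;4;2;10m[48;2;4;2;10m [38;2;4;2;10m[48;2;4;2;10m [38;2;4;2;10m[48;2;4;2;10m [38;2;4;2;10m[48;2;4;2;10m [38;2;4;2;10m[48;2;4;2;10m [0m
[38;2;4;2;10m[48;2;4;2;10m [38;2;4;2;10m[48;2;4;2;10m [38;2;4;2;10m[48;2;4;2;10m [38;2;4;2;10m[48;2;4;2;10m [38;2;4;2;10m[48;2;4;2;10m [38;2;4;2;10m[48;2;4;2;10m [38;2;4;2;10m[48;2;4;2;10m [38;2;4;2;10m[48;2;4;2;10m [38;2;4;2;10m[48;2;4;2;10m [38;2;4;2;10m[48;2;4;2;10m [0m
[38;2;4;2;10m[48;2;4;2;10m [38;2;4;2;10m[48;2;4;2;10m [38;2;4;2;10m[48;2;4;2;10m [38;2;4;2;10m[48;2;4;2;10m [38;2;4;2;10m[48;2;4;2;10m [38;2;4;2;10m[48;2;4;2;10m [38;2;4;2;10m[48;2;4;2;10m [38;2;4;2;10m[48;2;4;2;10m [38;2;4;2;10m[48;2;4;2;10m [38;2;4;2;10m[48;2;4;2;10m [0m
[38;2;4;2;10m[48;2;4;2;10m [38;2;4;2;10m[48;2;4;2;10m [38;2;4;2;10m[48;2;4;2;10m [38;2;4;2;10m[48;2;4;2;10m [38;2;4;2;10m[48;2;4;2;10m [38;2;4;2;10m[48;2;4;2;10m [38;2;4;2;10m[48;2;4;2;10m [38;2;4;2;10m[48;2;4;2;10m [38;2;4;2;10m[48;2;4;2;10m [38;2;4;2;10m[48;2;4;2;10m [0m
[38;2;4;2;10m[48;2;4;2;10m [38;2;4;2;10m[48;2;4;2;10m [38;2;4;2;10m[48;2;4;2;10m [38;2;4;2;10m[48;2;4;2;10m [38;2;4;2;10m[48;2;4;2;10m [38;2;4;2;10m[48;2;4;2;10m [38;2;4;2;10m[48;2;4;2;10m [38;2;4;2;10m[48;2;4;2;10m [38;2;4;2;10m[48;2;5;2;11m🬝[38;2;4;2;10m[48;2;10;3;20m🬝[0m
[38;2;4;2;10m[48;2;4;2;10m [38;2;4;2;10m[48;2;4;2;10m [38;2;4;2;10m[48;2;4;2;10m [38;2;4;2;10m[48;2;4;2;10m [38;2;4;2;10m[48;2;4;2;10m [38;2;4;2;10m[48;2;5;2;12m🬝[38;2;4;2;10m[48;2;10;3;20m🬝[38;2;13;3;25m[48;2;251;183;22m🬝[38;2;16;4;30m[48;2;247;206;43m🬆[38;2;115;34;59m[48;2;250;219;42m🬟[0m
[38;2;4;2;10m[48;2;4;2;10m [38;2;4;2;10m[48;2;4;2;11m🬝[38;2;4;2;10m[48;2;6;2;14m🬝[38;2;5;2;12m[48;2;32;7;57m🬝[38;2;13;3;25m[48;2;238;173;47m🬎[38;2;16;4;31m[48;2;247;213;46m🬂[38;2;243;205;52m[48;2;108;27;66m🬜[38;2;251;213;37m[48;2;14;3;27m🬆[38;2;254;241;46m[48;2;33;9;27m🬀[38;2;16;4;30m[48;2;5;2;11m🬀[0m
[38;2;10;3;21m[48;2;217;87;55m🬝[38;2;48;12;35m[48;2;254;248;49m🬎[38;2;24;5;43m[48;2;244;207;50m🬂[38;2;253;227;40m[48;2;20;5;37m🬎[38;2;254;249;49m[48;2;47;12;35m🬂[38;2;154;39;83m[48;2;7;2;16m🬀[38;2;8;3;18m[48;2;4;2;11m🬀[38;2;4;2;11m[48;2;4;2;10m🬂[38;2;4;2;10m[48;2;4;2;10m [38;2;4;2;10m[48;2;4;2;10m [0m
[38;2;254;248;49m[48;2;65;16;42m🬆[38;2;237;171;49m[48;2;9;3;19m🬂[38;2;32;7;56m[48;2;5;2;12m🬀[38;2;6;2;14m[48;2;4;2;10m🬀[38;2;4;2;11m[48;2;4;2;10m🬀[38;2;4;2;10m[48;2;4;2;10m [38;2;4;2;10m[48;2;4;2;10m [38;2;4;2;10m[48;2;4;2;10m [38;2;4;2;10m[48;2;4;2;10m [38;2;4;2;10m[48;2;4;2;10m [0m
[38;2;4;2;11m[48;2;4;2;10m🬂[38;2;4;2;10m[48;2;4;2;10m [38;2;4;2;10m[48;2;4;2;10m [38;2;4;2;10m[48;2;4;2;10m [38;2;4;2;10m[48;2;4;2;10m [38;2;4;2;10m[48;2;4;2;10m [38;2;4;2;10m[48;2;4;2;10m [38;2;4;2;10m[48;2;4;2;10m [38;2;4;2;10m[48;2;4;2;10m [38;2;4;2;10m[48;2;4;2;10m [0m
</frame>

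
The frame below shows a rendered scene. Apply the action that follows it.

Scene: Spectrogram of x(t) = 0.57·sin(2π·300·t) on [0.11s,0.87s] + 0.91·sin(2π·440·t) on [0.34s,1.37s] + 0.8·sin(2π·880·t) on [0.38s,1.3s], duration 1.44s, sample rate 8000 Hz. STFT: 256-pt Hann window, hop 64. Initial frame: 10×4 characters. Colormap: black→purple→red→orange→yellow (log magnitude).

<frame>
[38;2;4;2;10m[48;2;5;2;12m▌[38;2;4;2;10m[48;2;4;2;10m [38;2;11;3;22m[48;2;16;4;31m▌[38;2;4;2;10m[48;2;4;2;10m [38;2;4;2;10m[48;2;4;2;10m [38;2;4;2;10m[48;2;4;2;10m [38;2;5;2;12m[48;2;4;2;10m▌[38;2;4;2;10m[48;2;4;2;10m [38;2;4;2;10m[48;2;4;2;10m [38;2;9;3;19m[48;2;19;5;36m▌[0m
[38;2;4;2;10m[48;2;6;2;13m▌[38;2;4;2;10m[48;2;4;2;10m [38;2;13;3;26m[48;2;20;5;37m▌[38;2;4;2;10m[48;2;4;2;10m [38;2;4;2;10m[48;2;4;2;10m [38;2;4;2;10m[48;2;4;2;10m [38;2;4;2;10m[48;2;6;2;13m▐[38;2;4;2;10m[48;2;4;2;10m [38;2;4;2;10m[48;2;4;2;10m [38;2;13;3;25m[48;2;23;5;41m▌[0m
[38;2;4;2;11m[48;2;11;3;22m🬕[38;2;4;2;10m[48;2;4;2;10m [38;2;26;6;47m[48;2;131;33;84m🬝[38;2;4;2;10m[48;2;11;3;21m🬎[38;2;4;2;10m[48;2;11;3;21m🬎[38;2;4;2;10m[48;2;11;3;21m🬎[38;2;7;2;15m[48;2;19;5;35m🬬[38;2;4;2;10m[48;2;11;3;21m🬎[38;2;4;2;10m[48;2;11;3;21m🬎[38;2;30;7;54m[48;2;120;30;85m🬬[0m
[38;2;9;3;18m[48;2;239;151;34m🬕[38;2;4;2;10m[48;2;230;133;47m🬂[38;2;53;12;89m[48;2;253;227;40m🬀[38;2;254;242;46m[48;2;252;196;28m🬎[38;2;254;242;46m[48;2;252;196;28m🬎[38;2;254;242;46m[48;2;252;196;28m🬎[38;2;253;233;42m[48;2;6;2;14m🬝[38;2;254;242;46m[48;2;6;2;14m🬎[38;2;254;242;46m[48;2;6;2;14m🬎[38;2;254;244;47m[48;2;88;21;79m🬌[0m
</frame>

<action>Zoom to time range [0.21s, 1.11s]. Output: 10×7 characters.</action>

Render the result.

<frame>
[38;2;4;2;10m[48;2;4;2;10m [38;2;12;3;24m[48;2;17;4;32m▌[38;2;4;2;11m[48;2;4;2;10m▌[38;2;4;2;10m[48;2;4;2;10m [38;2;4;2;10m[48;2;4;2;10m [38;2;4;2;10m[48;2;4;2;10m [38;2;4;2;10m[48;2;4;2;10m [38;2;5;2;12m[48;2;5;2;12m [38;2;4;2;10m[48;2;4;2;10m [38;2;4;2;10m[48;2;4;2;10m [0m
[38;2;4;2;10m[48;2;4;2;10m [38;2;12;3;24m[48;2;18;5;34m▌[38;2;4;2;11m[48;2;4;2;10m▌[38;2;4;2;10m[48;2;4;2;10m [38;2;4;2;10m[48;2;4;2;10m [38;2;4;2;10m[48;2;4;2;10m [38;2;4;2;10m[48;2;4;2;10m [38;2;5;2;12m[48;2;5;2;12m [38;2;4;2;10m[48;2;4;2;10m [38;2;4;2;10m[48;2;4;2;10m [0m
[38;2;4;2;10m[48;2;4;2;10m [38;2;13;4;27m[48;2;21;5;38m▌[38;2;4;2;11m[48;2;4;2;10m▌[38;2;4;2;10m[48;2;4;2;10m [38;2;4;2;10m[48;2;4;2;10m [38;2;4;2;10m[48;2;4;2;10m [38;2;4;2;10m[48;2;4;2;10m [38;2;5;2;12m[48;2;6;2;13m🬎[38;2;4;2;10m[48;2;4;2;10m [38;2;4;2;10m[48;2;4;2;10m [0m
[38;2;4;2;10m[48;2;4;2;10m [38;2;16;4;31m[48;2;26;6;47m▌[38;2;4;2;10m[48;2;5;2;11m🬨[38;2;4;2;10m[48;2;4;2;10m [38;2;4;2;10m[48;2;4;2;10m [38;2;4;2;10m[48;2;4;2;10m [38;2;4;2;10m[48;2;4;2;10m [38;2;6;2;14m[48;2;7;2;15m🬎[38;2;4;2;10m[48;2;4;2;10m [38;2;4;2;10m[48;2;4;2;10m [0m
[38;2;4;2;10m[48;2;4;2;10m [38;2;25;6;46m[48;2;49;11;80m🬕[38;2;4;2;10m[48;2;6;2;14m🬨[38;2;4;2;10m[48;2;4;2;11m🬎[38;2;4;2;10m[48;2;4;2;11m🬎[38;2;4;2;10m[48;2;4;2;11m🬎[38;2;4;2;10m[48;2;4;2;11m🬎[38;2;8;2;17m[48;2;11;3;21m🬎[38;2;4;2;10m[48;2;4;2;11m🬎[38;2;4;2;10m[48;2;4;2;11m🬎[0m
[38;2;4;2;10m[48;2;4;2;11m🬎[38;2;103;25;77m[48;2;253;219;37m🬴[38;2;254;236;44m[48;2;15;4;28m🬋[38;2;254;236;44m[48;2;14;4;27m🬋[38;2;254;236;44m[48;2;14;4;27m🬋[38;2;254;236;44m[48;2;14;4;27m🬋[38;2;254;236;44m[48;2;14;4;27m🬋[38;2;25;6;45m[48;2;254;236;44m🬰[38;2;254;236;44m[48;2;14;4;27m🬋[38;2;254;236;44m[48;2;14;4;27m🬋[0m
[38;2;252;196;28m[48;2;15;4;29m🬋[38;2;253;220;37m[48;2;72;17;73m🬎[38;2;253;222;38m[48;2;15;4;28m🬎[38;2;253;222;38m[48;2;15;4;28m🬎[38;2;253;222;38m[48;2;14;4;28m🬎[38;2;253;222;38m[48;2;15;4;28m🬎[38;2;253;222;38m[48;2;15;4;28m🬎[38;2;253;231;42m[48;2;151;47;76m🬆[38;2;254;249;49m[48;2;15;4;28m🬂[38;2;254;249;49m[48;2;15;4;28m🬂[0m
</frame>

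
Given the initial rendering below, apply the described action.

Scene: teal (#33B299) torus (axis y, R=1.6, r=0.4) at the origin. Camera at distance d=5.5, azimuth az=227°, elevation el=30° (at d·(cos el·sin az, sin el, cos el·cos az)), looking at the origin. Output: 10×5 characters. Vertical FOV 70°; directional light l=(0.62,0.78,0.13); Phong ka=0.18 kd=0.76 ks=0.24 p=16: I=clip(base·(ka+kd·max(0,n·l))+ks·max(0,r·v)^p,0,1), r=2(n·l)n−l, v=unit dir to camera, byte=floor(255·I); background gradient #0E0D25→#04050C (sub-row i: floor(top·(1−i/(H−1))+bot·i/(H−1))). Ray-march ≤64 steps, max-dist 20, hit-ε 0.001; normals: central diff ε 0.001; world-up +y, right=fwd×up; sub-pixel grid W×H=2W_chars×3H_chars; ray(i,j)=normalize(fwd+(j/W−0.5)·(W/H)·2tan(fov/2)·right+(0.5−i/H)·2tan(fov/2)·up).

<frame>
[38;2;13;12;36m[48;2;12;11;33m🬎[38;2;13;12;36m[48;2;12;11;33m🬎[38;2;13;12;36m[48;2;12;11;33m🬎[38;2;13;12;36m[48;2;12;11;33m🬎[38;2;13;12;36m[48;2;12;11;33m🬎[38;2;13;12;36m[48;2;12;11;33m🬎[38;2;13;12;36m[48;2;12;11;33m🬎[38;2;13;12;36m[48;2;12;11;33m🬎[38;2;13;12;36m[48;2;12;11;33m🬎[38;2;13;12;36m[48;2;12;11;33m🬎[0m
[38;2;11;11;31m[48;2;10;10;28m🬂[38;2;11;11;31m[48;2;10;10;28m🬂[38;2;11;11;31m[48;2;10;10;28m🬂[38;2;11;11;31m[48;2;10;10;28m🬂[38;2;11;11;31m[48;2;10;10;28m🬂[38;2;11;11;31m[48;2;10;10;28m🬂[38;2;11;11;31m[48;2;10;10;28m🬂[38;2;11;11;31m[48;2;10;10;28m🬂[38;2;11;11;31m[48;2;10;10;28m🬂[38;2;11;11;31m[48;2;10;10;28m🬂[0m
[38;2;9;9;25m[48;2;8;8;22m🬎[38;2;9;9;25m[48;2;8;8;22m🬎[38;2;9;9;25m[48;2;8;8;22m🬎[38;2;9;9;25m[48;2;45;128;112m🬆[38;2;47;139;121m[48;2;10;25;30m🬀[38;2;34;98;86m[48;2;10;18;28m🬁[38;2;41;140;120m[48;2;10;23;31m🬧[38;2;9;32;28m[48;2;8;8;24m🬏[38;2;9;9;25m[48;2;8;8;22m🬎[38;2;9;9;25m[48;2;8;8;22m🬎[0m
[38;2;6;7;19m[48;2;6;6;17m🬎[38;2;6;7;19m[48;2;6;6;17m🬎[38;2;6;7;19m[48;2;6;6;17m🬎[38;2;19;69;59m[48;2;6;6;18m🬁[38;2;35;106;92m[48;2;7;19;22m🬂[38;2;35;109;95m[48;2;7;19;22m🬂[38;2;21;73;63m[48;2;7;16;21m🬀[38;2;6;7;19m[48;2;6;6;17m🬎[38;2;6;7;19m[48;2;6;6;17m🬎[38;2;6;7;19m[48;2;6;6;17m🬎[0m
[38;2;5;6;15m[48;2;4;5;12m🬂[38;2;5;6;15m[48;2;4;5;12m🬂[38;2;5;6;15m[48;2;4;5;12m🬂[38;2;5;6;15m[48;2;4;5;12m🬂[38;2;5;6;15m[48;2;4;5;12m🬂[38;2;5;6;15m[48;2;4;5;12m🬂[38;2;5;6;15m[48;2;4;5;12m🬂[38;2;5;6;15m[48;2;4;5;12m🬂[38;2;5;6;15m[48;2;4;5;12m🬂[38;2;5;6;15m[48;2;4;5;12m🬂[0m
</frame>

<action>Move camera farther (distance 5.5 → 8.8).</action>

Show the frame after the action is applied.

<frame>
[38;2;13;12;36m[48;2;12;11;33m🬎[38;2;13;12;36m[48;2;12;11;33m🬎[38;2;13;12;36m[48;2;12;11;33m🬎[38;2;13;12;36m[48;2;12;11;33m🬎[38;2;13;12;36m[48;2;12;11;33m🬎[38;2;13;12;36m[48;2;12;11;33m🬎[38;2;13;12;36m[48;2;12;11;33m🬎[38;2;13;12;36m[48;2;12;11;33m🬎[38;2;13;12;36m[48;2;12;11;33m🬎[38;2;13;12;36m[48;2;12;11;33m🬎[0m
[38;2;11;11;31m[48;2;10;10;28m🬂[38;2;11;11;31m[48;2;10;10;28m🬂[38;2;11;11;31m[48;2;10;10;28m🬂[38;2;11;11;31m[48;2;10;10;28m🬂[38;2;11;11;31m[48;2;10;10;28m🬂[38;2;11;11;31m[48;2;10;10;28m🬂[38;2;11;11;31m[48;2;10;10;28m🬂[38;2;11;11;31m[48;2;10;10;28m🬂[38;2;11;11;31m[48;2;10;10;28m🬂[38;2;11;11;31m[48;2;10;10;28m🬂[0m
[38;2;9;9;25m[48;2;8;8;22m🬎[38;2;9;9;25m[48;2;8;8;22m🬎[38;2;9;9;25m[48;2;8;8;22m🬎[38;2;9;9;25m[48;2;8;8;22m🬎[38;2;9;16;26m[48;2;39;130;112m🬊[38;2;8;18;25m[48;2;43;149;128m🬝[38;2;38;134;115m[48;2;10;17;28m🬃[38;2;9;9;25m[48;2;8;8;22m🬎[38;2;9;9;25m[48;2;8;8;22m🬎[38;2;9;9;25m[48;2;8;8;22m🬎[0m
[38;2;6;7;19m[48;2;6;6;17m🬎[38;2;6;7;19m[48;2;6;6;17m🬎[38;2;6;7;19m[48;2;6;6;17m🬎[38;2;6;7;19m[48;2;6;6;17m🬎[38;2;9;32;27m[48;2;6;6;18m🬁[38;2;9;32;27m[48;2;6;6;18m🬂[38;2;6;7;19m[48;2;6;6;17m🬎[38;2;6;7;19m[48;2;6;6;17m🬎[38;2;6;7;19m[48;2;6;6;17m🬎[38;2;6;7;19m[48;2;6;6;17m🬎[0m
[38;2;5;6;15m[48;2;4;5;12m🬂[38;2;5;6;15m[48;2;4;5;12m🬂[38;2;5;6;15m[48;2;4;5;12m🬂[38;2;5;6;15m[48;2;4;5;12m🬂[38;2;5;6;15m[48;2;4;5;12m🬂[38;2;5;6;15m[48;2;4;5;12m🬂[38;2;5;6;15m[48;2;4;5;12m🬂[38;2;5;6;15m[48;2;4;5;12m🬂[38;2;5;6;15m[48;2;4;5;12m🬂[38;2;5;6;15m[48;2;4;5;12m🬂[0m
</frame>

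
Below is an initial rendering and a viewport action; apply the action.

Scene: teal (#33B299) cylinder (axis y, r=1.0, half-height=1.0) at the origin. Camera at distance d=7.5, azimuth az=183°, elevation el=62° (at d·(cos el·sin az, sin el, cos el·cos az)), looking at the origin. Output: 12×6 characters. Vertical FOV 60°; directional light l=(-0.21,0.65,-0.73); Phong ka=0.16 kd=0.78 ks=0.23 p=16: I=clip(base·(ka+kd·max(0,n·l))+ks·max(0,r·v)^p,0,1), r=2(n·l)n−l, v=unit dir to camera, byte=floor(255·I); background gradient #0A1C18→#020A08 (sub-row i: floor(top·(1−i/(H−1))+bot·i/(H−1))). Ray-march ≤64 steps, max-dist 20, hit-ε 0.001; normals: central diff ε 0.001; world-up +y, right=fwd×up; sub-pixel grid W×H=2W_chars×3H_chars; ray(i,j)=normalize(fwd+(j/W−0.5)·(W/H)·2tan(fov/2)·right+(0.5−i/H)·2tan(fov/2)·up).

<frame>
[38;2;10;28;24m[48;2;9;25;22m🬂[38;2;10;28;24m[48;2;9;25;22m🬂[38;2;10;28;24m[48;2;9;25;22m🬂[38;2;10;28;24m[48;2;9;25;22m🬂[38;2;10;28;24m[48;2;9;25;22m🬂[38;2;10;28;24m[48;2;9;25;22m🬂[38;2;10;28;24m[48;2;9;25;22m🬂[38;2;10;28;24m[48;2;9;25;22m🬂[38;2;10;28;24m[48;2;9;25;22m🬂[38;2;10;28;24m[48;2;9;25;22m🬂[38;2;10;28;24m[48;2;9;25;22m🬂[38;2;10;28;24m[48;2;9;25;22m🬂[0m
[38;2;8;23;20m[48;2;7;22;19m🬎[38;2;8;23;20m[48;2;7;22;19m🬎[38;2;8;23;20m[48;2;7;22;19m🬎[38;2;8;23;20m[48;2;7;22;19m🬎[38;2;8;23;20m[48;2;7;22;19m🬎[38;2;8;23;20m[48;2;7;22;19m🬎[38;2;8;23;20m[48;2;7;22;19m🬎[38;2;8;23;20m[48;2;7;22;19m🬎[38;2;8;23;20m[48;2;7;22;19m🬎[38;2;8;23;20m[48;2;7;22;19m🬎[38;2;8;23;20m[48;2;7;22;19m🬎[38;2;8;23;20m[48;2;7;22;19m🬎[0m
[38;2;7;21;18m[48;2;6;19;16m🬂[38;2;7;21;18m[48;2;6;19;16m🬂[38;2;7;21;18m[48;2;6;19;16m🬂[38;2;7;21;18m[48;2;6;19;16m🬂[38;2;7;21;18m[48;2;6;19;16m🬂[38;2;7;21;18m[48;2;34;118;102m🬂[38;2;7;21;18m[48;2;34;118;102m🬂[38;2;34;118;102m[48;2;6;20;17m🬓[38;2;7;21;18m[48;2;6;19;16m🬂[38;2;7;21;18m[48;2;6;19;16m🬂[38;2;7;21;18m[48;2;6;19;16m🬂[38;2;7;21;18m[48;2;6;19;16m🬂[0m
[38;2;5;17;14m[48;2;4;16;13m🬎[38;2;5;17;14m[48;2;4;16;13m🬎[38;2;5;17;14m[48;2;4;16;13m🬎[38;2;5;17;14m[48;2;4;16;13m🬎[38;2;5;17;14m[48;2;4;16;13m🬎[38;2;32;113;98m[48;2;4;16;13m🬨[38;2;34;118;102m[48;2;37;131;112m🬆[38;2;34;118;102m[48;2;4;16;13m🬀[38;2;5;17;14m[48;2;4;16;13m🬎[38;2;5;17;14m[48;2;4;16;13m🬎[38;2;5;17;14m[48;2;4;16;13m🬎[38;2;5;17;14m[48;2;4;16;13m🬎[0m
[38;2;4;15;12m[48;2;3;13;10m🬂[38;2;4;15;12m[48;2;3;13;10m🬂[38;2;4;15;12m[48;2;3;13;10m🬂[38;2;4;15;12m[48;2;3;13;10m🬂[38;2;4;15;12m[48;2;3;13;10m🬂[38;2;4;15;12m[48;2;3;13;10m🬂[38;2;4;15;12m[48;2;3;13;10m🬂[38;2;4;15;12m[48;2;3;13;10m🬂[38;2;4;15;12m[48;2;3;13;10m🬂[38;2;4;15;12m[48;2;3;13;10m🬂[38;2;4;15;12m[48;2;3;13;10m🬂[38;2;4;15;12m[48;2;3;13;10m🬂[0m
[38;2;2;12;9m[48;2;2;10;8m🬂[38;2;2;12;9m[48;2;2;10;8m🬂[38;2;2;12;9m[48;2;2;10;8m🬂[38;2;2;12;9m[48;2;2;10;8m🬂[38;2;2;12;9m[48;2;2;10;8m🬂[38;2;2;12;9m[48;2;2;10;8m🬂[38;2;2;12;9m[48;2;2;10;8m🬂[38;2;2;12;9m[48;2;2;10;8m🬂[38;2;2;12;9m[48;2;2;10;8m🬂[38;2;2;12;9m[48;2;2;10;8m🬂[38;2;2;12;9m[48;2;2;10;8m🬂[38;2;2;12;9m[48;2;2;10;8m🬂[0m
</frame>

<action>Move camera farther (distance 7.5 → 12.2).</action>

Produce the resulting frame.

<frame>
[38;2;10;28;24m[48;2;9;25;22m🬂[38;2;10;28;24m[48;2;9;25;22m🬂[38;2;10;28;24m[48;2;9;25;22m🬂[38;2;10;28;24m[48;2;9;25;22m🬂[38;2;10;28;24m[48;2;9;25;22m🬂[38;2;10;28;24m[48;2;9;25;22m🬂[38;2;10;28;24m[48;2;9;25;22m🬂[38;2;10;28;24m[48;2;9;25;22m🬂[38;2;10;28;24m[48;2;9;25;22m🬂[38;2;10;28;24m[48;2;9;25;22m🬂[38;2;10;28;24m[48;2;9;25;22m🬂[38;2;10;28;24m[48;2;9;25;22m🬂[0m
[38;2;8;23;20m[48;2;7;22;19m🬎[38;2;8;23;20m[48;2;7;22;19m🬎[38;2;8;23;20m[48;2;7;22;19m🬎[38;2;8;23;20m[48;2;7;22;19m🬎[38;2;8;23;20m[48;2;7;22;19m🬎[38;2;8;23;20m[48;2;7;22;19m🬎[38;2;8;23;20m[48;2;7;22;19m🬎[38;2;8;23;20m[48;2;7;22;19m🬎[38;2;8;23;20m[48;2;7;22;19m🬎[38;2;8;23;20m[48;2;7;22;19m🬎[38;2;8;23;20m[48;2;7;22;19m🬎[38;2;8;23;20m[48;2;7;22;19m🬎[0m
[38;2;7;21;18m[48;2;6;19;16m🬂[38;2;7;21;18m[48;2;6;19;16m🬂[38;2;7;21;18m[48;2;6;19;16m🬂[38;2;7;21;18m[48;2;6;19;16m🬂[38;2;7;21;18m[48;2;6;19;16m🬂[38;2;6;20;17m[48;2;34;118;102m🬝[38;2;6;20;17m[48;2;34;118;102m🬎[38;2;7;21;18m[48;2;6;19;16m🬂[38;2;7;21;18m[48;2;6;19;16m🬂[38;2;7;21;18m[48;2;6;19;16m🬂[38;2;7;21;18m[48;2;6;19;16m🬂[38;2;7;21;18m[48;2;6;19;16m🬂[0m
[38;2;5;17;14m[48;2;4;16;13m🬎[38;2;5;17;14m[48;2;4;16;13m🬎[38;2;5;17;14m[48;2;4;16;13m🬎[38;2;5;17;14m[48;2;4;16;13m🬎[38;2;5;17;14m[48;2;4;16;13m🬎[38;2;27;94;81m[48;2;4;16;13m🬉[38;2;34;119;102m[48;2;4;16;13m🬎[38;2;5;17;14m[48;2;4;16;13m🬎[38;2;5;17;14m[48;2;4;16;13m🬎[38;2;5;17;14m[48;2;4;16;13m🬎[38;2;5;17;14m[48;2;4;16;13m🬎[38;2;5;17;14m[48;2;4;16;13m🬎[0m
[38;2;4;15;12m[48;2;3;13;10m🬂[38;2;4;15;12m[48;2;3;13;10m🬂[38;2;4;15;12m[48;2;3;13;10m🬂[38;2;4;15;12m[48;2;3;13;10m🬂[38;2;4;15;12m[48;2;3;13;10m🬂[38;2;4;15;12m[48;2;3;13;10m🬂[38;2;4;15;12m[48;2;3;13;10m🬂[38;2;4;15;12m[48;2;3;13;10m🬂[38;2;4;15;12m[48;2;3;13;10m🬂[38;2;4;15;12m[48;2;3;13;10m🬂[38;2;4;15;12m[48;2;3;13;10m🬂[38;2;4;15;12m[48;2;3;13;10m🬂[0m
[38;2;2;12;9m[48;2;2;10;8m🬂[38;2;2;12;9m[48;2;2;10;8m🬂[38;2;2;12;9m[48;2;2;10;8m🬂[38;2;2;12;9m[48;2;2;10;8m🬂[38;2;2;12;9m[48;2;2;10;8m🬂[38;2;2;12;9m[48;2;2;10;8m🬂[38;2;2;12;9m[48;2;2;10;8m🬂[38;2;2;12;9m[48;2;2;10;8m🬂[38;2;2;12;9m[48;2;2;10;8m🬂[38;2;2;12;9m[48;2;2;10;8m🬂[38;2;2;12;9m[48;2;2;10;8m🬂[38;2;2;12;9m[48;2;2;10;8m🬂[0m
</frame>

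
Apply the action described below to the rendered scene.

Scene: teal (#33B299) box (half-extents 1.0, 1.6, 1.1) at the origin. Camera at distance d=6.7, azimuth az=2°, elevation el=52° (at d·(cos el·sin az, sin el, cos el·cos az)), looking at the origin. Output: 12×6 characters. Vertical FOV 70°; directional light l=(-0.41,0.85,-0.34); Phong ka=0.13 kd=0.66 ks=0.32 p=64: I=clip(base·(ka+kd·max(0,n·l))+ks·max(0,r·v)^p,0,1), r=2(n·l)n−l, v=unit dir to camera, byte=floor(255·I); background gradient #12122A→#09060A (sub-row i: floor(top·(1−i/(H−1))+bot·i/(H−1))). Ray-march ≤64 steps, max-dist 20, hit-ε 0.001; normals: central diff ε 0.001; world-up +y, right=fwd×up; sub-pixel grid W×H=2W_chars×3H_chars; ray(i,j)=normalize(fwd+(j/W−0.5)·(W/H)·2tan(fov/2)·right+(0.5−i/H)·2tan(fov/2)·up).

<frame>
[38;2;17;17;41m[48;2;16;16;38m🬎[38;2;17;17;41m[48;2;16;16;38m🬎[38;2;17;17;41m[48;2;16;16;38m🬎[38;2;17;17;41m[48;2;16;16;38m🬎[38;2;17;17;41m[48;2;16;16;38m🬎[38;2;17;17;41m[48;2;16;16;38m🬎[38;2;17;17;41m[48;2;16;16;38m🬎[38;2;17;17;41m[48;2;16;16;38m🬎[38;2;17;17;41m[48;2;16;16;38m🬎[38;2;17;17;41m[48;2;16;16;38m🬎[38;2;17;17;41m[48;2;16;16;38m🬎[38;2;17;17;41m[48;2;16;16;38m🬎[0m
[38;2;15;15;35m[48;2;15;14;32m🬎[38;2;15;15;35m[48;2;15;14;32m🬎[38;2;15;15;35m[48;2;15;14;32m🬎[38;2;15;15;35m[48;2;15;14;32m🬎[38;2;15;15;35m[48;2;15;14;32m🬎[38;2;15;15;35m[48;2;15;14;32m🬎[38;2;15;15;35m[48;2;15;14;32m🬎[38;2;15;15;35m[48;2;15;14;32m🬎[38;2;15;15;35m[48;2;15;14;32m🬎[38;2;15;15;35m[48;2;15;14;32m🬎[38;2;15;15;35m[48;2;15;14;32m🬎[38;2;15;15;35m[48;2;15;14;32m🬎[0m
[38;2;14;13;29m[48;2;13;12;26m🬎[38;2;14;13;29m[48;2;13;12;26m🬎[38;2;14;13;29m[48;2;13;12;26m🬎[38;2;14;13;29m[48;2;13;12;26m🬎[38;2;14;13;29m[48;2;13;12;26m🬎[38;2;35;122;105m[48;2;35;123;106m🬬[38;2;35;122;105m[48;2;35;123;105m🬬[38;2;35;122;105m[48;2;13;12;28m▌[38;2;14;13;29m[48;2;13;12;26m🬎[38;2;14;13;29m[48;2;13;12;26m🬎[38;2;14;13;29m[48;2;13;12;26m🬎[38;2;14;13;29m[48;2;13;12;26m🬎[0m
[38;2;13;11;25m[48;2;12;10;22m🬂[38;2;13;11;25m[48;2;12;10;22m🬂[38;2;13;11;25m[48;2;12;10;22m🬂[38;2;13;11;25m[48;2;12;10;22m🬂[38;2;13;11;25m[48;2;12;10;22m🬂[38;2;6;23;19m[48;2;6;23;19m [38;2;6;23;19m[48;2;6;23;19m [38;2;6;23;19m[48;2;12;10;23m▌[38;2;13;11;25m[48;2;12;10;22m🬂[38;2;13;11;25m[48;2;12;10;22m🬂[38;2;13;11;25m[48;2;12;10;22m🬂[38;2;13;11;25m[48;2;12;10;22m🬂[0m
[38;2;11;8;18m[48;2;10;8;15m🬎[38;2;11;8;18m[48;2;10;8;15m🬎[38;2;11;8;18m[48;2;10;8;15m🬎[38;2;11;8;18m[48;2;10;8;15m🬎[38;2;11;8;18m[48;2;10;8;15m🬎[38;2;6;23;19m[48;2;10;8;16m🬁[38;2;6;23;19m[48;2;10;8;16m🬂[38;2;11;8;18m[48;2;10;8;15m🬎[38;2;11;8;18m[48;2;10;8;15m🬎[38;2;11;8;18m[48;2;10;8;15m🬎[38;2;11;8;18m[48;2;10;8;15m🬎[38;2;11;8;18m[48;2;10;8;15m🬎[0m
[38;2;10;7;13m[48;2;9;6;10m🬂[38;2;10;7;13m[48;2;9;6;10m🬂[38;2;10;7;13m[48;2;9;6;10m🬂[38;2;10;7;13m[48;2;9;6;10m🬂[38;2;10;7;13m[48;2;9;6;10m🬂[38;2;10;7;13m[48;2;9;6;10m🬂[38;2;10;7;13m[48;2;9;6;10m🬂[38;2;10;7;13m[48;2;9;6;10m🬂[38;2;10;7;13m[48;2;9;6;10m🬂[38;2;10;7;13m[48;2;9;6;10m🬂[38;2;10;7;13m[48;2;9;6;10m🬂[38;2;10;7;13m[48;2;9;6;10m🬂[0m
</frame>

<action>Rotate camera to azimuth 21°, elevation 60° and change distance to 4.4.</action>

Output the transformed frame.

<frame>
[38;2;17;17;41m[48;2;16;16;38m🬎[38;2;17;17;41m[48;2;16;16;38m🬎[38;2;17;17;41m[48;2;16;16;38m🬎[38;2;17;17;41m[48;2;16;16;38m🬎[38;2;17;17;41m[48;2;16;16;38m🬎[38;2;17;17;41m[48;2;16;16;38m🬎[38;2;17;17;41m[48;2;16;16;38m🬎[38;2;17;17;41m[48;2;16;16;38m🬎[38;2;17;17;41m[48;2;16;16;38m🬎[38;2;17;17;41m[48;2;16;16;38m🬎[38;2;17;17;41m[48;2;16;16;38m🬎[38;2;17;17;41m[48;2;16;16;38m🬎[0m
[38;2;15;15;35m[48;2;15;14;32m🬎[38;2;15;15;35m[48;2;15;14;32m🬎[38;2;15;15;35m[48;2;15;14;32m🬎[38;2;15;15;35m[48;2;15;14;32m🬎[38;2;15;15;35m[48;2;37;125;108m🬆[38;2;35;123;105m[48;2;37;125;108m🬬[38;2;35;123;105m[48;2;35;123;106m🬬[38;2;16;15;36m[48;2;35;122;105m🬁[38;2;35;122;105m[48;2;15;14;34m🬚[38;2;15;15;35m[48;2;15;14;32m🬎[38;2;15;15;35m[48;2;15;14;32m🬎[38;2;15;15;35m[48;2;15;14;32m🬎[0m
[38;2;14;13;29m[48;2;13;12;26m🬎[38;2;14;13;29m[48;2;13;12;26m🬎[38;2;14;13;29m[48;2;13;12;26m🬎[38;2;14;13;29m[48;2;70;158;141m🬆[38;2;60;148;130m[48;2;105;193;175m🬎[38;2;49;137;119m[48;2;84;172;155m🬬[38;2;36;124;107m[48;2;42;130;113m🬬[38;2;35;123;105m[48;2;35;123;105m [38;2;35;122;105m[48;2;13;12;27m🬄[38;2;14;13;29m[48;2;13;12;26m🬎[38;2;14;13;29m[48;2;13;12;26m🬎[38;2;14;13;29m[48;2;13;12;26m🬎[0m
[38;2;13;11;25m[48;2;12;10;22m🬂[38;2;13;11;25m[48;2;12;10;22m🬂[38;2;13;11;25m[48;2;12;10;22m🬂[38;2;12;10;22m[48;2;6;23;19m🬺[38;2;6;23;19m[48;2;129;217;199m🬺[38;2;84;172;155m[48;2;6;23;19m🬂[38;2;40;128;111m[48;2;6;23;19m🬎[38;2;35;123;105m[48;2;6;23;19m🬬[38;2;13;11;25m[48;2;12;10;22m🬂[38;2;13;11;25m[48;2;12;10;22m🬂[38;2;13;11;25m[48;2;12;10;22m🬂[38;2;13;11;25m[48;2;12;10;22m🬂[0m
[38;2;11;8;18m[48;2;10;8;15m🬎[38;2;11;8;18m[48;2;10;8;15m🬎[38;2;11;8;18m[48;2;10;8;15m🬎[38;2;11;8;18m[48;2;10;8;15m🬎[38;2;6;23;19m[48;2;10;8;16m🬁[38;2;6;23;19m[48;2;10;8;15m🬊[38;2;6;23;19m[48;2;10;8;15m🬎[38;2;6;23;19m[48;2;10;8;16m🬀[38;2;11;8;18m[48;2;10;8;15m🬎[38;2;11;8;18m[48;2;10;8;15m🬎[38;2;11;8;18m[48;2;10;8;15m🬎[38;2;11;8;18m[48;2;10;8;15m🬎[0m
[38;2;10;7;13m[48;2;9;6;10m🬂[38;2;10;7;13m[48;2;9;6;10m🬂[38;2;10;7;13m[48;2;9;6;10m🬂[38;2;10;7;13m[48;2;9;6;10m🬂[38;2;10;7;13m[48;2;9;6;10m🬂[38;2;10;7;13m[48;2;9;6;10m🬂[38;2;10;7;13m[48;2;9;6;10m🬂[38;2;10;7;13m[48;2;9;6;10m🬂[38;2;10;7;13m[48;2;9;6;10m🬂[38;2;10;7;13m[48;2;9;6;10m🬂[38;2;10;7;13m[48;2;9;6;10m🬂[38;2;10;7;13m[48;2;9;6;10m🬂[0m
</frame>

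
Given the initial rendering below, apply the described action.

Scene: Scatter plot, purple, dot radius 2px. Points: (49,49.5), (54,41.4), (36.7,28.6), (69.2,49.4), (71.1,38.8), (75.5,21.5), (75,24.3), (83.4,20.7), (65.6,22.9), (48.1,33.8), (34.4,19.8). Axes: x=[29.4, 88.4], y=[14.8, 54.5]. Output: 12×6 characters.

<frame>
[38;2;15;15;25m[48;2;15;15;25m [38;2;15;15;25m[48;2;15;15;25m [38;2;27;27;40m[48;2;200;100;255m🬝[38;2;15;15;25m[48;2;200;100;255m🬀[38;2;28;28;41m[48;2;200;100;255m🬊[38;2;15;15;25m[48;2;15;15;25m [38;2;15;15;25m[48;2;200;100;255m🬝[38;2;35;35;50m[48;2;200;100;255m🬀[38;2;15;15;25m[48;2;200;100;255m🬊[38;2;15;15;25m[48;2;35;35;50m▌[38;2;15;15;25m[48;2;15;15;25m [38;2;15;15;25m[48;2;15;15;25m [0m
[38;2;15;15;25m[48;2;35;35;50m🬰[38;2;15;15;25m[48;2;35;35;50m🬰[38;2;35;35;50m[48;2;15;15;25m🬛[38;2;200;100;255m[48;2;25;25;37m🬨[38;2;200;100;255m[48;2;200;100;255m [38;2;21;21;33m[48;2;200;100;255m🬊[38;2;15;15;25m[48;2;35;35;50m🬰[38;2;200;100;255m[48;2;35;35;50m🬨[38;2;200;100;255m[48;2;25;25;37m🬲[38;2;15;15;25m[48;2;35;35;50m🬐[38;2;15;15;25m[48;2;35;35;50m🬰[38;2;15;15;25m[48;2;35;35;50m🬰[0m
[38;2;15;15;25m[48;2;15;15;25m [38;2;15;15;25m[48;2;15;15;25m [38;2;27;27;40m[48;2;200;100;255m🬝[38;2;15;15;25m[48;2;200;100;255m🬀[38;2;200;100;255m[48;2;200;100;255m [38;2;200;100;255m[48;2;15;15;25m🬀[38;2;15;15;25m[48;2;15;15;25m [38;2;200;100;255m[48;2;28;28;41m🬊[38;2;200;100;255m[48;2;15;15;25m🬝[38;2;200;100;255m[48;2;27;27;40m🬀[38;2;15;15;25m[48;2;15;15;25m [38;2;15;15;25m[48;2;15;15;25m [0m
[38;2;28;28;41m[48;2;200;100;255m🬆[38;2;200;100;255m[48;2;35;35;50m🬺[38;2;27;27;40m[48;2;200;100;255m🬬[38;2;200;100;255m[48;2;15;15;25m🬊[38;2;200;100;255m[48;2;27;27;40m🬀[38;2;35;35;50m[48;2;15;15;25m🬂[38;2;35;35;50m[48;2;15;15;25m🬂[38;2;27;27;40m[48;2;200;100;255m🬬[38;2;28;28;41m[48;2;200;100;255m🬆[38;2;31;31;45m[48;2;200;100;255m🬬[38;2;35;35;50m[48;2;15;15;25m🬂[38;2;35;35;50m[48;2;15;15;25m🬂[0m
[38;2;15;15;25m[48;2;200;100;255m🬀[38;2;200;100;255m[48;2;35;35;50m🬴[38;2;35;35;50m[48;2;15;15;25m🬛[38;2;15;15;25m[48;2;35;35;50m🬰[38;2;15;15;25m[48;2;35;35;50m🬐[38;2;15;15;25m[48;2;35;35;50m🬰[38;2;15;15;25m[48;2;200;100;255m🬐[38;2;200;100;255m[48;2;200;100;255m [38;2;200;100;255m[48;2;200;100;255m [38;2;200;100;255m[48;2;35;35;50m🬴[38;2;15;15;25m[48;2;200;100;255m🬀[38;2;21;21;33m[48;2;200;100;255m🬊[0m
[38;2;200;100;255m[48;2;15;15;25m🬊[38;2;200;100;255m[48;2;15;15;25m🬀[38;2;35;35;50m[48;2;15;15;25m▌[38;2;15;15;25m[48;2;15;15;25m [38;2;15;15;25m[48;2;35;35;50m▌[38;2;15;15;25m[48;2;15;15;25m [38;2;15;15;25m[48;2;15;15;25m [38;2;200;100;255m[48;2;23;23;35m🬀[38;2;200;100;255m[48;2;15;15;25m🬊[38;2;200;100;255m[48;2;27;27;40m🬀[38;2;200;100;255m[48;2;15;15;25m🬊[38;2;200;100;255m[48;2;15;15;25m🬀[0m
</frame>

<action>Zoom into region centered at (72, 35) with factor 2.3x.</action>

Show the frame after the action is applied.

<frame>
[38;2;15;15;25m[48;2;15;15;25m [38;2;15;15;25m[48;2;15;15;25m [38;2;35;35;50m[48;2;15;15;25m▌[38;2;15;15;25m[48;2;15;15;25m [38;2;15;15;25m[48;2;35;35;50m▌[38;2;15;15;25m[48;2;200;100;255m🬬[38;2;15;15;25m[48;2;15;15;25m [38;2;35;35;50m[48;2;15;15;25m▌[38;2;15;15;25m[48;2;15;15;25m [38;2;15;15;25m[48;2;35;35;50m▌[38;2;15;15;25m[48;2;15;15;25m [38;2;15;15;25m[48;2;15;15;25m [0m
[38;2;15;15;25m[48;2;35;35;50m🬰[38;2;15;15;25m[48;2;35;35;50m🬰[38;2;35;35;50m[48;2;15;15;25m🬛[38;2;15;15;25m[48;2;35;35;50m🬰[38;2;15;15;25m[48;2;200;100;255m🬐[38;2;200;100;255m[48;2;200;100;255m [38;2;19;19;30m[48;2;200;100;255m🬸[38;2;35;35;50m[48;2;15;15;25m🬛[38;2;15;15;25m[48;2;35;35;50m🬰[38;2;15;15;25m[48;2;35;35;50m🬐[38;2;15;15;25m[48;2;35;35;50m🬰[38;2;15;15;25m[48;2;35;35;50m🬰[0m
[38;2;15;15;25m[48;2;15;15;25m [38;2;15;15;25m[48;2;15;15;25m [38;2;35;35;50m[48;2;15;15;25m▌[38;2;15;15;25m[48;2;15;15;25m [38;2;15;15;25m[48;2;35;35;50m▌[38;2;200;100;255m[48;2;15;15;25m🬀[38;2;15;15;25m[48;2;15;15;25m [38;2;35;35;50m[48;2;15;15;25m▌[38;2;15;15;25m[48;2;15;15;25m [38;2;15;15;25m[48;2;35;35;50m▌[38;2;15;15;25m[48;2;15;15;25m [38;2;15;15;25m[48;2;15;15;25m [0m
[38;2;35;35;50m[48;2;15;15;25m🬂[38;2;35;35;50m[48;2;15;15;25m🬂[38;2;35;35;50m[48;2;15;15;25m🬕[38;2;35;35;50m[48;2;15;15;25m🬂[38;2;35;35;50m[48;2;15;15;25m🬨[38;2;35;35;50m[48;2;15;15;25m🬂[38;2;35;35;50m[48;2;15;15;25m🬂[38;2;35;35;50m[48;2;15;15;25m🬕[38;2;35;35;50m[48;2;15;15;25m🬂[38;2;35;35;50m[48;2;15;15;25m🬨[38;2;35;35;50m[48;2;15;15;25m🬂[38;2;35;35;50m[48;2;15;15;25m🬂[0m
[38;2;15;15;25m[48;2;35;35;50m🬰[38;2;15;15;25m[48;2;35;35;50m🬰[38;2;35;35;50m[48;2;15;15;25m🬛[38;2;15;15;25m[48;2;35;35;50m🬰[38;2;15;15;25m[48;2;35;35;50m🬐[38;2;15;15;25m[48;2;35;35;50m🬰[38;2;15;15;25m[48;2;35;35;50m🬰[38;2;35;35;50m[48;2;15;15;25m🬛[38;2;15;15;25m[48;2;35;35;50m🬰[38;2;15;15;25m[48;2;35;35;50m🬐[38;2;15;15;25m[48;2;35;35;50m🬰[38;2;15;15;25m[48;2;35;35;50m🬰[0m
[38;2;15;15;25m[48;2;15;15;25m [38;2;15;15;25m[48;2;15;15;25m [38;2;35;35;50m[48;2;15;15;25m▌[38;2;15;15;25m[48;2;15;15;25m [38;2;15;15;25m[48;2;35;35;50m▌[38;2;15;15;25m[48;2;15;15;25m [38;2;15;15;25m[48;2;15;15;25m [38;2;35;35;50m[48;2;15;15;25m▌[38;2;15;15;25m[48;2;15;15;25m [38;2;15;15;25m[48;2;35;35;50m▌[38;2;15;15;25m[48;2;15;15;25m [38;2;15;15;25m[48;2;15;15;25m [0m
</frame>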